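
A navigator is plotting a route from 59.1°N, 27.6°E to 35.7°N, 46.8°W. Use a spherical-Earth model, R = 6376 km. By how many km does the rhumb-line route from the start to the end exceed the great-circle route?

Great circle: cos σ = sin φ₁ sin φ₂ + cos φ₁ cos φ₂ cos Δλ,  σ = 0.9111 rad → d_gc = 5809.3 km
Rhumb line: Δψ = -0.6181, q = Δφ/Δψ = 0.6607, d_rh = R√(Δφ²+q²Δλ²) = 6058.4 km
Excess = 6058.4 − 5809.3 = 249.1 ≈ 249 km

249 km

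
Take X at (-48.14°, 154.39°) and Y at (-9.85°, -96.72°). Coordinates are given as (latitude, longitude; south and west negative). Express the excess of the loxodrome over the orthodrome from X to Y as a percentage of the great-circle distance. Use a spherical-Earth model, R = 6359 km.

5.3%

Great circle: σ = 1.6564 rad → d_gc = Rσ = 10532.7 km
Rhumb: Δφ = +0.6683, Δλ = +1.9005, Δψ = +0.7884, q = Δφ/Δψ = 0.8477 → d_rh = R√(Δφ²+q²Δλ²) = 11091.0 km
Excess = (11091.0 − 10532.7) / 10532.7 = 558.3 / 10532.7 = 5.30% ≈ 5.3%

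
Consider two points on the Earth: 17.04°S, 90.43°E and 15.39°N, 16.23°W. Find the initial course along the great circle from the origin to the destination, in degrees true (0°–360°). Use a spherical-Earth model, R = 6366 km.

280.6°

N = sin Δλ·cos φ₂ = -0.9237;  D = cos φ₁ sin φ₂ − sin φ₁ cos φ₂ cos Δλ = +0.1727
initial course = atan2(N, D) = 280.59°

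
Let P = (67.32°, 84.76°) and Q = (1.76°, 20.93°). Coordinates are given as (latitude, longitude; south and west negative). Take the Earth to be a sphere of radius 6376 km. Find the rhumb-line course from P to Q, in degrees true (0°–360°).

215.3°

Δψ = ln[tan(π/4+φ₂/2)/tan(π/4+φ₁/2)] = -1.5760
Δλ = -1.1140 rad (taken the short way round)
course = atan2(Δλ, Δψ) = 215.26°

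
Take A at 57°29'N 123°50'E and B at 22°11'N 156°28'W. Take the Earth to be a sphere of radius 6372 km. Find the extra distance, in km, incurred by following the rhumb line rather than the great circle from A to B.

Great circle: cos σ = sin φ₁ sin φ₂ + cos φ₁ cos φ₂ cos Δλ,  σ = 1.1512 rad → d_gc = 7335.5 km
Rhumb line: Δψ = -0.8350, q = Δφ/Δψ = 0.7378, d_rh = R√(Δφ²+q²Δλ²) = 7627.5 km
Excess = 7627.5 − 7335.5 = 292.0 ≈ 292 km

292 km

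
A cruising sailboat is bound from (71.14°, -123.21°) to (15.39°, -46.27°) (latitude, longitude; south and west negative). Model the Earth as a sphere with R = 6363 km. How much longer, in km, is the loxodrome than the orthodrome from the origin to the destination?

342 km

Great circle: cos σ = sin φ₁ sin φ₂ + cos φ₁ cos φ₂ cos Δλ,  σ = 1.2434 rad → d_gc = 7911.8 km
Rhumb line: Δψ = -1.5233, q = Δφ/Δψ = 0.6387, d_rh = R√(Δφ²+q²Δλ²) = 8253.5 km
Excess = 8253.5 − 7911.8 = 341.7 ≈ 342 km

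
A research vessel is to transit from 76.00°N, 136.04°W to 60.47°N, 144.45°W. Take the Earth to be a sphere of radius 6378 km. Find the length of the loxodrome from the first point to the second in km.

Δψ = ln[tan(π/4+φ₂/2)/tan(π/4+φ₁/2)] = -0.7638;  Δφ = -0.2710 rad,  Δλ = -0.1468 rad
q = Δφ/Δψ = 0.3549
d = R·√(Δφ² + q²Δλ²) = 6378·0.27601 = 1760 km

1760 km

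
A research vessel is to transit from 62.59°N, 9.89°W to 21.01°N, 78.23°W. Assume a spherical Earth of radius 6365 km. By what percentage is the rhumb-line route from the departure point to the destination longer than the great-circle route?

3.1%

Great circle: σ = 1.0737 rad → d_gc = Rσ = 6833.9 km
Rhumb: Δφ = -0.7257, Δλ = -1.1928, Δψ = -1.0359, q = Δφ/Δψ = 0.7005 → d_rh = R√(Δφ²+q²Δλ²) = 7044.3 km
Excess = (7044.3 − 6833.9) / 6833.9 = 210.4 / 6833.9 = 3.08% ≈ 3.1%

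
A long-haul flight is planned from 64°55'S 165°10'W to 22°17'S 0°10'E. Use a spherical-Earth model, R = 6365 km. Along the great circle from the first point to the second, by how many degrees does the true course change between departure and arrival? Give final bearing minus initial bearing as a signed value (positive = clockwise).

-160.3°

Initial bearing θ₁ = atan2(sin Δλ cos φ₂, cos φ₁ sin φ₂ − sin φ₁ cos φ₂ cos Δλ) = 166.44°
Final bearing θ₂ = (initial bearing from the destination back to the start) + 180° = 6.17°
Δθ = θ₂ − θ₁ = -160.3°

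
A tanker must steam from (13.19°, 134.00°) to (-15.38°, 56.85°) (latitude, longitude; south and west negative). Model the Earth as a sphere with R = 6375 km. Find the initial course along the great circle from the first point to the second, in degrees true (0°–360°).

θ = atan2( sin Δλ·cos φ₂ ,  cos φ₁ sin φ₂ − sin φ₁ cos φ₂ cos Δλ )
  = atan2(-0.9400, -0.3072) = 251.91°

251.9°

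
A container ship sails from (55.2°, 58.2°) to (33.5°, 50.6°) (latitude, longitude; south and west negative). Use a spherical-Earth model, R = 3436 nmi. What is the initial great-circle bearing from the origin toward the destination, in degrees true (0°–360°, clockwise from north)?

N = sin Δλ·cos φ₂ = -0.1103;  D = cos φ₁ sin φ₂ − sin φ₁ cos φ₂ cos Δλ = -0.3637
initial course = atan2(N, D) = 196.87°

196.9°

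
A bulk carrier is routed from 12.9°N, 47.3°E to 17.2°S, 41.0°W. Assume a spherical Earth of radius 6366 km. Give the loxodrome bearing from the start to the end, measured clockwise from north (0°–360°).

Δψ = ln[tan(π/4+φ₂/2)/tan(π/4+φ₁/2)] = -0.5319
Δλ = -1.5411 rad (taken the short way round)
course = atan2(Δλ, Δψ) = 250.96°

251.0°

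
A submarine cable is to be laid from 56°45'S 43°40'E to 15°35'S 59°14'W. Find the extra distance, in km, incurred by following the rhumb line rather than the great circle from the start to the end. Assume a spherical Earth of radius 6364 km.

Great circle: cos σ = sin φ₁ sin φ₂ + cos φ₁ cos φ₂ cos Δλ,  σ = 1.4638 rad → d_gc = 9315.9 km
Rhumb line: Δψ = +0.9333, q = Δφ/Δψ = 0.7698, d_rh = R√(Δφ²+q²Δλ²) = 9916.1 km
Excess = 9916.1 − 9315.9 = 600.2 ≈ 600 km

600 km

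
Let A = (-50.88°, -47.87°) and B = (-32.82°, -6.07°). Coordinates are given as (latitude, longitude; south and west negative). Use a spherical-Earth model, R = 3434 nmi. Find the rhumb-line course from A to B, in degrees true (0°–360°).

59.6°

Meridional parts: M(φ₁)=-1.0348, M(φ₂)=-0.6070 → ΔM = +0.4278;  Δλ = +0.7295 rad
tan C = Δλ / ΔM = +1.7053 → C = 59.61°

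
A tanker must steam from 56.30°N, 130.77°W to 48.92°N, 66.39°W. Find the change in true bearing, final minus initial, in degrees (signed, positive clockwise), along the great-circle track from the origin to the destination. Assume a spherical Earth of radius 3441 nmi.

+53.2°

At departure: θ₁ = atan2(sin Δλ cos φ₂, cos φ₁ sin φ₂ − sin φ₁ cos φ₂ cos Δλ) = 72.94°
At arrival: θ₂ = atan2(sin Δλ cos φ₁, −cos φ₂ sin φ₁ + sin φ₂ cos φ₁ cos Δλ) = 126.18°
Δθ = θ₂ − θ₁ = +53.2°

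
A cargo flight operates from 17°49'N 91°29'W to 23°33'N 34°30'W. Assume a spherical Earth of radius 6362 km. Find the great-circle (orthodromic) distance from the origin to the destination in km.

5917 km

cos σ = sin φ₁ sin φ₂ + cos φ₁ cos φ₂ cos Δλ
      = sin(17.82°)sin(23.55°) + cos(17.82°)cos(23.55°)cos(56.98°) = 0.5978
σ = 53.288° → d = Rσ = 6362·0.93005 = 5917 km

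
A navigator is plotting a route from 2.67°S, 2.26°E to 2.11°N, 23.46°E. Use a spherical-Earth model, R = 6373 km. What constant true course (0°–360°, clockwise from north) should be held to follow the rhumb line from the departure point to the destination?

Meridional parts: M(φ₁)=-0.0466, M(φ₂)=+0.0368 → ΔM = +0.0835;  Δλ = +0.3700 rad
tan C = Δλ / ΔM = +4.4338 → C = 77.29°

77.3°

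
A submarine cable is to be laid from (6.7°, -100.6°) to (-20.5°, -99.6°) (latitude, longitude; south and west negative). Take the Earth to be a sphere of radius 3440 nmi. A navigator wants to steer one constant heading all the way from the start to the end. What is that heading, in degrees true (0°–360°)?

Δψ = ln[tan(π/4+φ₂/2)/tan(π/4+φ₁/2)] = -0.4829
Δλ = +0.0175 rad (taken the short way round)
course = atan2(Δλ, Δψ) = 177.93°

177.9°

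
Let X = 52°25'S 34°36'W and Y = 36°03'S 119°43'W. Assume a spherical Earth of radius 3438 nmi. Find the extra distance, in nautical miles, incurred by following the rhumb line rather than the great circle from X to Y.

Great circle: cos σ = sin φ₁ sin φ₂ + cos φ₁ cos φ₂ cos Δλ,  σ = 1.0375 rad → d_gc = 3567.1 nmi
Rhumb line: Δψ = +0.4027, q = Δφ/Δψ = 0.7094, d_rh = R√(Δφ²+q²Δλ²) = 3753.8 nmi
Excess = 3753.8 − 3567.1 = 186.7 ≈ 187 nmi

187 nmi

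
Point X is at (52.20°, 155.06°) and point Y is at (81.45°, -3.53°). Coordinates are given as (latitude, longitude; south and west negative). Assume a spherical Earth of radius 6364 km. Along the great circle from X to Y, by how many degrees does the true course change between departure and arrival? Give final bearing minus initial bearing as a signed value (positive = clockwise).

-157.5°

Initial bearing θ₁ = atan2(sin Δλ cos φ₂, cos φ₁ sin φ₂ − sin φ₁ cos φ₂ cos Δλ) = 355.66°
Final bearing θ₂ = (initial bearing from the destination back to the start) + 180° = 198.17°
Δθ = θ₂ − θ₁ = -157.5°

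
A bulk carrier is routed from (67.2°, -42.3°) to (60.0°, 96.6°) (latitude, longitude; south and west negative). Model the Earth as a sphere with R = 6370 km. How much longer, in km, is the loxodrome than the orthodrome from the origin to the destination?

Great circle: cos σ = sin φ₁ sin φ₂ + cos φ₁ cos φ₂ cos Δλ,  σ = 0.8601 rad → d_gc = 5479.0 km
Rhumb line: Δψ = -0.2843, q = Δφ/Δψ = 0.4420, d_rh = R√(Δφ²+q²Δλ²) = 6871.7 km
Excess = 6871.7 − 5479.0 = 1392.7 ≈ 1393 km

1393 km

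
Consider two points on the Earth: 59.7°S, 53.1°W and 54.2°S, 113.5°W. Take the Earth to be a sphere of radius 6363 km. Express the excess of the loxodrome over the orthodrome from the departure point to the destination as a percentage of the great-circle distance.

Great circle: σ = 0.5623 rad → d_gc = Rσ = 3577.8 km
Rhumb: Δφ = +0.0960, Δλ = -1.0542, Δψ = +0.1764, q = Δφ/Δψ = 0.5442 → d_rh = R√(Δφ²+q²Δλ²) = 3700.9 km
Excess = (3700.9 − 3577.8) / 3577.8 = 123.1 / 3577.8 = 3.44% ≈ 3.4%

3.4%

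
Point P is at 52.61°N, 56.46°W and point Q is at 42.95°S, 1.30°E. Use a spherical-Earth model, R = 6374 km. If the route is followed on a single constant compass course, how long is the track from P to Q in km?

12014 km

Rhumb course C = atan2(Δλ, Δψ) with Δψ = ln[tan(π/4+φ₂/2)/tan(π/4+φ₁/2)] = -1.9152, Δλ = +1.0081 → C = 152.24°
d = R·|Δφ| / |cos C| = 6374·1.66784 / 0.88490 = 12014 km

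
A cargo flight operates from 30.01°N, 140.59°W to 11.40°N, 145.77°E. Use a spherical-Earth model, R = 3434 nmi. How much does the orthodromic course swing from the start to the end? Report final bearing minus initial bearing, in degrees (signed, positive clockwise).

Initial bearing θ₁ = atan2(sin Δλ cos φ₂, cos φ₁ sin φ₂ − sin φ₁ cos φ₂ cos Δλ) = 272.01°
Final bearing θ₂ = (initial bearing from the destination back to the start) + 180° = 241.98°
Δθ = θ₂ − θ₁ = -30.0°

-30.0°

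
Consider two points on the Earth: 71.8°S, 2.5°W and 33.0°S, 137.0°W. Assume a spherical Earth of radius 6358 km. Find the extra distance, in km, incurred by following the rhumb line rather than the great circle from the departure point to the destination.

Great circle: cos σ = sin φ₁ sin φ₂ + cos φ₁ cos φ₂ cos Δλ,  σ = 1.2305 rad → d_gc = 7823.4 km
Rhumb line: Δψ = +1.2208, q = Δφ/Δψ = 0.5547, d_rh = R√(Δφ²+q²Δλ²) = 9332.0 km
Excess = 9332.0 − 7823.4 = 1508.6 ≈ 1509 km

1509 km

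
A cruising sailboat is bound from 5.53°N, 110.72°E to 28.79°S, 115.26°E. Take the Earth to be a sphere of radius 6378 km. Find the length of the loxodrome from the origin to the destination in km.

3851 km

Δψ = ln[tan(π/4+φ₂/2)/tan(π/4+φ₁/2)] = -0.6217;  Δφ = -0.5990 rad,  Δλ = +0.0792 rad
q = Δφ/Δψ = 0.9634
d = R·√(Δφ² + q²Δλ²) = 6378·0.60384 = 3851 km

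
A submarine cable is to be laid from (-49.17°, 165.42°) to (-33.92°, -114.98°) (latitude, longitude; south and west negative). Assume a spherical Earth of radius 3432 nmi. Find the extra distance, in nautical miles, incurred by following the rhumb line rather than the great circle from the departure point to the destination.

144 nmi

Great circle: cos σ = sin φ₁ sin φ₂ + cos φ₁ cos φ₂ cos Δλ,  σ = 1.0237 rad → d_gc = 3513.5 nmi
Rhumb line: Δψ = +0.3584, q = Δφ/Δψ = 0.7427, d_rh = R√(Δφ²+q²Δλ²) = 3657.2 nmi
Excess = 3657.2 − 3513.5 = 143.7 ≈ 144 nmi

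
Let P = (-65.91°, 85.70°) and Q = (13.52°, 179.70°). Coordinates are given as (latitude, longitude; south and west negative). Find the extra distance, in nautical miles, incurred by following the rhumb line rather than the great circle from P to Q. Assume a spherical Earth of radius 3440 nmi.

Great circle: cos σ = sin φ₁ sin φ₂ + cos φ₁ cos φ₂ cos Δλ,  σ = 1.8143 rad → d_gc = 6241.2 nmi
Rhumb line: Δψ = +1.7829, q = Δφ/Δψ = 0.7776, d_rh = R√(Δφ²+q²Δλ²) = 6480.8 nmi
Excess = 6480.8 − 6241.2 = 239.6 ≈ 240 nmi

240 nmi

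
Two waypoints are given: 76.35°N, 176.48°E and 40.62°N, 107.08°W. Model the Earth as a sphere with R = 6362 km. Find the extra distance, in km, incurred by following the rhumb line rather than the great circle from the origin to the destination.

304 km

Great circle: cos σ = sin φ₁ sin φ₂ + cos φ₁ cos φ₂ cos Δλ,  σ = 0.8303 rad → d_gc = 5282.4 km
Rhumb line: Δψ = -1.3458, q = Δφ/Δψ = 0.4634, d_rh = R√(Δφ²+q²Δλ²) = 5586.5 km
Excess = 5586.5 − 5282.4 = 304.1 ≈ 304 km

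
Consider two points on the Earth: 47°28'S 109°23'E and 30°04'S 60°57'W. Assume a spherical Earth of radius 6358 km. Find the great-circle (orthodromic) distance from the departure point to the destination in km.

11316 km

Haversine: a = sin²(Δφ/2)+cos φ₁ cos φ₂ sin²(Δλ/2) = 0.60378;  σ = 2·atan2(√a,√(1−a))
σ = 101.980° → d = Rσ = 6358·1.77988 = 11316 km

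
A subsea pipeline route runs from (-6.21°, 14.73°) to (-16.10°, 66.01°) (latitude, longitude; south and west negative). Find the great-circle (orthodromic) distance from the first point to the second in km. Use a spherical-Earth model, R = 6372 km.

5687 km

Haversine: a = sin²(Δφ/2)+cos φ₁ cos φ₂ sin²(Δλ/2) = 0.18627;  σ = 2·atan2(√a,√(1−a))
σ = 51.138° → d = Rσ = 6372·0.89252 = 5687 km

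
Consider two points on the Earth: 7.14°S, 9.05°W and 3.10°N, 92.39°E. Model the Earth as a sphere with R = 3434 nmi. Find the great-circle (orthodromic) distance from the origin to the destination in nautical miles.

6097 nmi

Haversine: a = sin²(Δφ/2)+cos φ₁ cos φ₂ sin²(Δλ/2) = 0.60162;  σ = 2·atan2(√a,√(1−a))
σ = 101.726° → d = Rσ = 3434·1.77546 = 6097 nmi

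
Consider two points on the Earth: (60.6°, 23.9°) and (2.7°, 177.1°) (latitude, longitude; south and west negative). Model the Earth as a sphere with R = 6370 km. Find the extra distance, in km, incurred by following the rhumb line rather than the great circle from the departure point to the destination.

2201 km

Great circle: cos σ = sin φ₁ sin φ₂ + cos φ₁ cos φ₂ cos Δλ,  σ = 1.9787 rad → d_gc = 12604.1 km
Rhumb line: Δψ = -1.2910, q = Δφ/Δψ = 0.7828, d_rh = R√(Δφ²+q²Δλ²) = 14805.4 km
Excess = 14805.4 − 12604.1 = 2201.3 ≈ 2201 km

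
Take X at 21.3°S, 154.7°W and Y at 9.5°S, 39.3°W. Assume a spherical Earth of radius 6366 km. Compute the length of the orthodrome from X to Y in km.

Haversine: a = sin²(Δφ/2)+cos φ₁ cos φ₂ sin²(Δλ/2) = 0.66710;  σ = 2·atan2(√a,√(1−a))
σ = 109.524° → d = Rσ = 6366·1.91155 = 12169 km

12169 km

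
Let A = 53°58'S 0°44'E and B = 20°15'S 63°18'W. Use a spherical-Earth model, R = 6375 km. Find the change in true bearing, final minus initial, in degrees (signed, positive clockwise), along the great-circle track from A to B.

Initial bearing θ₁ = atan2(sin Δλ cos φ₂, cos φ₁ sin φ₂ − sin φ₁ cos φ₂ cos Δλ) = 278.67°
Final bearing θ₂ = (initial bearing from the destination back to the start) + 180° = 321.69°
Δθ = θ₂ − θ₁ = +43.0°

+43.0°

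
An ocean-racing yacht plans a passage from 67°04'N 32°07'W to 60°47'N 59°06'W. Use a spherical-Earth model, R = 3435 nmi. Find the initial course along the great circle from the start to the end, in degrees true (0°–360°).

θ = atan2( sin Δλ·cos φ₂ ,  cos φ₁ sin φ₂ − sin φ₁ cos φ₂ cos Δλ )
  = atan2(-0.2215, -0.0605) = 254.72°

254.7°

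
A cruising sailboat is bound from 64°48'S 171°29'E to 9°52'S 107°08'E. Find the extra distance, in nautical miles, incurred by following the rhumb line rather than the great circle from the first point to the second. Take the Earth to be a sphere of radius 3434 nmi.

Great circle: cos σ = sin φ₁ sin φ₂ + cos φ₁ cos φ₂ cos Δλ,  σ = 1.2275 rad → d_gc = 4215.1 nmi
Rhumb line: Δψ = +1.3252, q = Δφ/Δψ = 0.7235, d_rh = R√(Δφ²+q²Δλ²) = 4315.8 nmi
Excess = 4315.8 − 4215.1 = 100.7 ≈ 101 nmi

101 nmi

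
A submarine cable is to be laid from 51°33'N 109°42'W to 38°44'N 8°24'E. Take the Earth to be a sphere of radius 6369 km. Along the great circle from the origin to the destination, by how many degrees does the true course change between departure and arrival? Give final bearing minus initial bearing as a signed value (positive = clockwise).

At departure: θ₁ = atan2(sin Δλ cos φ₂, cos φ₁ sin φ₂ − sin φ₁ cos φ₂ cos Δλ) = 45.47°
At arrival: θ₂ = atan2(sin Δλ cos φ₁, −cos φ₂ sin φ₁ + sin φ₂ cos φ₁ cos Δλ) = 145.37°
Δθ = θ₂ − θ₁ = +99.9°

+99.9°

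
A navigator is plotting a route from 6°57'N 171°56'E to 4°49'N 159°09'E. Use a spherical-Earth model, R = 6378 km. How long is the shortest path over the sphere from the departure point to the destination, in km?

1435 km

cos σ = sin φ₁ sin φ₂ + cos φ₁ cos φ₂ cos Δλ
      = sin(6.95°)sin(4.82°) + cos(6.95°)cos(4.82°)cos(-12.78°) = 0.9748
σ = 12.893° → d = Rσ = 6378·0.22502 = 1435 km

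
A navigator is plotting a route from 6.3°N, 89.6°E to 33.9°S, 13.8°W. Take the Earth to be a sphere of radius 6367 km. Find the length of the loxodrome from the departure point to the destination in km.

11778 km

Rhumb course C = atan2(Δλ, Δψ) with Δψ = ln[tan(π/4+φ₂/2)/tan(π/4+φ₁/2)] = -0.7397, Δλ = -1.8047 → C = 247.71°
d = R·|Δφ| / |cos C| = 6367·0.70162 / 0.37927 = 11778 km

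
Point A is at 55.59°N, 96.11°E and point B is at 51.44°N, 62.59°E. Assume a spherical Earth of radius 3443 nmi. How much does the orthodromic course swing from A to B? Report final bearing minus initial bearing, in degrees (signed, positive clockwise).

Initial bearing θ₁ = atan2(sin Δλ cos φ₂, cos φ₁ sin φ₂ − sin φ₁ cos φ₂ cos Δλ) = 272.19°
Final bearing θ₂ = (initial bearing from the destination back to the start) + 180° = 244.95°
Δθ = θ₂ − θ₁ = -27.2°

-27.2°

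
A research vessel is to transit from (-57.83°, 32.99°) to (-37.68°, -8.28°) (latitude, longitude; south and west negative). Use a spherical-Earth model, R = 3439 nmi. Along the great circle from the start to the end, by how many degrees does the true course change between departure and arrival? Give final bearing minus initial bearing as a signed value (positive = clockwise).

Initial bearing θ₁ = atan2(sin Δλ cos φ₂, cos φ₁ sin φ₂ − sin φ₁ cos φ₂ cos Δλ) = 288.84°
Final bearing θ₂ = (initial bearing from the destination back to the start) + 180° = 320.45°
Δθ = θ₂ − θ₁ = +31.6°

+31.6°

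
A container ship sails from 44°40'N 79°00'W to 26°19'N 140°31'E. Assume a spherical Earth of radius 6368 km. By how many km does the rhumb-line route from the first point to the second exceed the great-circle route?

1610 km

Great circle: cos σ = sin φ₁ sin φ₂ + cos φ₁ cos φ₂ cos Δλ,  σ = 1.7519 rad → d_gc = 11156.2 km
Rhumb line: Δψ = -0.3968, q = Δφ/Δψ = 0.8071, d_rh = R√(Δφ²+q²Δλ²) = 12766.2 km
Excess = 12766.2 − 11156.2 = 1610.0 ≈ 1610 km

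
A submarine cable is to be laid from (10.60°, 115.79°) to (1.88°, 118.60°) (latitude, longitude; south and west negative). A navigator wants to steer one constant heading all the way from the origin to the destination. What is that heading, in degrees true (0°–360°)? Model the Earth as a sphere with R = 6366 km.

Meridional parts: M(φ₁)=+0.1861, M(φ₂)=+0.0328 → ΔM = -0.1533;  Δλ = +0.0490 rad
tan C = Δλ / ΔM = -0.3200 → C = 162.25°

162.3°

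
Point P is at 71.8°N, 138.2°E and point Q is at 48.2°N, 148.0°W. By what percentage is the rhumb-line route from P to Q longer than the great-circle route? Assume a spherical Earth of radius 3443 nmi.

5.6%

Great circle: σ = 0.6978 rad → d_gc = Rσ = 2402.5 nmi
Rhumb: Δφ = -0.4119, Δλ = +1.2881, Δψ = -0.8688, q = Δφ/Δψ = 0.4741 → d_rh = R√(Δφ²+q²Δλ²) = 2536.1 nmi
Excess = (2536.1 − 2402.5) / 2402.5 = 133.6 / 2402.5 = 5.56% ≈ 5.6%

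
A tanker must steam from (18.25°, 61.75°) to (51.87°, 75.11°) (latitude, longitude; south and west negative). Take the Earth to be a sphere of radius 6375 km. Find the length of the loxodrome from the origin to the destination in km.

Rhumb course C = atan2(Δλ, Δψ) with Δψ = ln[tan(π/4+φ₂/2)/tan(π/4+φ₁/2)] = +0.7384, Δλ = +0.2332 → C = 17.52°
d = R·|Δφ| / |cos C| = 6375·0.58678 / 0.95359 = 3923 km

3923 km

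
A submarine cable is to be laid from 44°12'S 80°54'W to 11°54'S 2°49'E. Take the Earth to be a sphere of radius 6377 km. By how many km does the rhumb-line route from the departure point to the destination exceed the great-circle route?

217 km

Great circle: cos σ = sin φ₁ sin φ₂ + cos φ₁ cos φ₂ cos Δλ,  σ = 1.3484 rad → d_gc = 8599.0 km
Rhumb line: Δψ = +0.6526, q = Δφ/Δψ = 0.8639, d_rh = R√(Δφ²+q²Δλ²) = 8815.7 km
Excess = 8815.7 − 8599.0 = 216.7 ≈ 217 km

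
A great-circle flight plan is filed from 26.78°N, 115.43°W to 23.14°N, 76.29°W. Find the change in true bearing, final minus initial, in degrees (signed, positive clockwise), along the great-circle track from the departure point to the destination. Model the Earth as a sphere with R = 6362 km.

+17.1°

At departure: θ₁ = atan2(sin Δλ cos φ₂, cos φ₁ sin φ₂ − sin φ₁ cos φ₂ cos Δλ) = 87.09°
At arrival: θ₂ = atan2(sin Δλ cos φ₁, −cos φ₂ sin φ₁ + sin φ₂ cos φ₁ cos Δλ) = 104.16°
Δθ = θ₂ − θ₁ = +17.1°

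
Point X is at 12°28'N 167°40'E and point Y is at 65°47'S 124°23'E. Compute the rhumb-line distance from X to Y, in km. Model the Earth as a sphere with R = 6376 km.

Rhumb course C = atan2(Δλ, Δψ) with Δψ = ln[tan(π/4+φ₂/2)/tan(π/4+φ₁/2)] = -1.7586, Δλ = -0.7554 → C = 203.25°
d = R·|Δφ| / |cos C| = 6376·1.36572 / 0.91881 = 9477 km

9477 km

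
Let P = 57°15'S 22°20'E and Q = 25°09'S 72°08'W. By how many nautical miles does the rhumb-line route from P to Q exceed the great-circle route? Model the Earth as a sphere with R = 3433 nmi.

264 nmi

Great circle: cos σ = sin φ₁ sin φ₂ + cos φ₁ cos φ₂ cos Δλ,  σ = 1.2458 rad → d_gc = 4276.9 nmi
Rhumb line: Δψ = +0.7709, q = Δφ/Δψ = 0.7267, d_rh = R√(Δφ²+q²Δλ²) = 4540.7 nmi
Excess = 4540.7 − 4276.9 = 263.8 ≈ 264 nmi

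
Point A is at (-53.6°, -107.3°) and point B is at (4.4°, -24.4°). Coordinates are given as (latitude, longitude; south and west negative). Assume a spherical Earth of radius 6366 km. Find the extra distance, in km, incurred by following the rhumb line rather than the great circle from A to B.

Great circle: cos σ = sin φ₁ sin φ₂ + cos φ₁ cos φ₂ cos Δλ,  σ = 1.5594 rad → d_gc = 9927.2 km
Rhumb line: Δψ = +1.1892, q = Δφ/Δψ = 0.8512, d_rh = R√(Δφ²+q²Δλ²) = 10148.9 km
Excess = 10148.9 − 9927.2 = 221.7 ≈ 222 km

222 km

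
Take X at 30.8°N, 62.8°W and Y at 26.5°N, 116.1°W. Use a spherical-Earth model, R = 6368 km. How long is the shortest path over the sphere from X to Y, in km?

cos σ = sin φ₁ sin φ₂ + cos φ₁ cos φ₂ cos Δλ
      = sin(30.80°)sin(26.50°) + cos(30.80°)cos(26.50°)cos(-53.30°) = 0.6879
σ = 46.538° → d = Rσ = 6368·0.81224 = 5172 km

5172 km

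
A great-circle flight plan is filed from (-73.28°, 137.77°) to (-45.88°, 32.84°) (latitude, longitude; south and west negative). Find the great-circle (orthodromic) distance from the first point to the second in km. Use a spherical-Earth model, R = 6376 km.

cos σ = sin φ₁ sin φ₂ + cos φ₁ cos φ₂ cos Δλ
      = sin(-73.28°)sin(-45.88°) + cos(-73.28°)cos(-45.88°)cos(-104.93°) = 0.6359
σ = 50.511° → d = Rσ = 6376·0.88158 = 5621 km

5621 km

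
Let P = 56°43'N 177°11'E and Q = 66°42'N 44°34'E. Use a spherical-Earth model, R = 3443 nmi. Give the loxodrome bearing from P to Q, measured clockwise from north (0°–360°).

279.1°

Δψ = ln[tan(π/4+φ₂/2)/tan(π/4+φ₁/2)] = +0.3714
Δλ = -2.3146 rad (taken the short way round)
course = atan2(Δλ, Δψ) = 279.12°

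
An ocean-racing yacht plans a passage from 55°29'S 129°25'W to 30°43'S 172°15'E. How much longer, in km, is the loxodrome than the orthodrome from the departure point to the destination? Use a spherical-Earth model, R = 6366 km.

Great circle: cos σ = sin φ₁ sin φ₂ + cos φ₁ cos φ₂ cos Δλ,  σ = 0.8276 rad → d_gc = 5268.8 km
Rhumb line: Δψ = +0.6052, q = Δφ/Δψ = 0.7142, d_rh = R√(Δφ²+q²Δλ²) = 5385.1 km
Excess = 5385.1 − 5268.8 = 116.3 ≈ 116 km

116 km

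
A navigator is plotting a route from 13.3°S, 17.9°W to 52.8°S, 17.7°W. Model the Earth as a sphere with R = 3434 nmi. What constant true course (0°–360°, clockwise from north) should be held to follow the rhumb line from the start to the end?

Meridional parts: M(φ₁)=-0.2342, M(φ₂)=-1.0890 → ΔM = -0.8548;  Δλ = +0.0035 rad
tan C = Δλ / ΔM = -0.0041 → C = 179.77°

179.8°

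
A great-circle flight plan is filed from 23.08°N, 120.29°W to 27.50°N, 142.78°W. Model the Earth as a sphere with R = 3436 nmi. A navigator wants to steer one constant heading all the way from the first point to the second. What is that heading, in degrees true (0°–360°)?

282.3°

Δψ = ln[tan(π/4+φ₂/2)/tan(π/4+φ₁/2)] = +0.0854
Δλ = -0.3925 rad (taken the short way round)
course = atan2(Δλ, Δψ) = 282.27°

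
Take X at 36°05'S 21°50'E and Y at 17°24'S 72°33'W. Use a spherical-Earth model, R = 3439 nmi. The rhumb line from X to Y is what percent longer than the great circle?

Great circle: σ = 1.4533 rad → d_gc = Rσ = 4998.0 nmi
Rhumb: Δφ = +0.3261, Δλ = -1.6473, Δψ = +0.3676, q = Δφ/Δψ = 0.8870 → d_rh = R√(Δφ²+q²Δλ²) = 5148.8 nmi
Excess = (5148.8 − 4998.0) / 4998.0 = 150.8 / 4998.0 = 3.02% ≈ 3.0%

3.0%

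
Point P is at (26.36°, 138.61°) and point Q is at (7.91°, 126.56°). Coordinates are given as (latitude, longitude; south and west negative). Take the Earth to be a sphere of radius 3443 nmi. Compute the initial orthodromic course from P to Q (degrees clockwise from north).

N = sin Δλ·cos φ₂ = -0.2068;  D = cos φ₁ sin φ₂ − sin φ₁ cos φ₂ cos Δλ = -0.3068
initial course = atan2(N, D) = 213.98°

214.0°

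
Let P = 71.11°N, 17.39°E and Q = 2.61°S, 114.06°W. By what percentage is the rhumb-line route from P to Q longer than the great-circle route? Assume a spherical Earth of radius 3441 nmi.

Great circle: σ = 1.8309 rad → d_gc = Rσ = 6300.1 nmi
Rhumb: Δφ = -1.2867, Δλ = -2.2942, Δψ = -1.8392, q = Δφ/Δψ = 0.6996 → d_rh = R√(Δφ²+q²Δλ²) = 7078.3 nmi
Excess = (7078.3 − 6300.1) / 6300.1 = 778.2 / 6300.1 = 12.352% ≈ 12.4%

12.4%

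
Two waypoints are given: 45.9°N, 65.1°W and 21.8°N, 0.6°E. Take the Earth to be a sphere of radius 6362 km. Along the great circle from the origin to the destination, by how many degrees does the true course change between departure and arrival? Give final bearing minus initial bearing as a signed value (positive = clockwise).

+40.4°

Initial bearing θ₁ = atan2(sin Δλ cos φ₂, cos φ₁ sin φ₂ − sin φ₁ cos φ₂ cos Δλ) = 91.08°
Final bearing θ₂ = (initial bearing from the destination back to the start) + 180° = 131.46°
Δθ = θ₂ − θ₁ = +40.4°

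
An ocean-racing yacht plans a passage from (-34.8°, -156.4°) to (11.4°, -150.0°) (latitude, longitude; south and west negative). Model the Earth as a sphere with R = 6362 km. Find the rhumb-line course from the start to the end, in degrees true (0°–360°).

Δψ = ln[tan(π/4+φ₂/2)/tan(π/4+φ₁/2)] = +0.8489
Δλ = +0.1117 rad (taken the short way round)
course = atan2(Δλ, Δψ) = 7.50°

7.5°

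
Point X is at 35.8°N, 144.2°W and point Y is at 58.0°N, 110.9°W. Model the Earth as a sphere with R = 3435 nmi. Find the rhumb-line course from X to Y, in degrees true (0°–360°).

45.1°

Meridional parts: M(φ₁)=+0.6700, M(φ₂)=+1.2492 → ΔM = +0.5792;  Δλ = +0.5812 rad
tan C = Δλ / ΔM = +1.0035 → C = 45.10°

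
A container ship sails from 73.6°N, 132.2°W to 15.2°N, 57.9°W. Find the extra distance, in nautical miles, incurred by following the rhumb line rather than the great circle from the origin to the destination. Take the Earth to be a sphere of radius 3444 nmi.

Great circle: cos σ = sin φ₁ sin φ₂ + cos φ₁ cos φ₂ cos Δλ,  σ = 1.2395 rad → d_gc = 4268.9 nmi
Rhumb line: Δψ = -1.6688, q = Δφ/Δψ = 0.6108, d_rh = R√(Δφ²+q²Δλ²) = 4445.7 nmi
Excess = 4445.7 − 4268.9 = 176.8 ≈ 177 nmi

177 nmi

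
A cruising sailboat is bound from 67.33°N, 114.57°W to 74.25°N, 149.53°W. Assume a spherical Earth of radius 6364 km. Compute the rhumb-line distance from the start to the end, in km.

Δψ = ln[tan(π/4+φ₂/2)/tan(π/4+φ₁/2)] = +0.3710;  Δφ = +0.1208 rad,  Δλ = -0.6102 rad
q = Δφ/Δψ = 0.3255
d = R·√(Δφ² + q²Δλ²) = 6364·0.23245 = 1479 km

1479 km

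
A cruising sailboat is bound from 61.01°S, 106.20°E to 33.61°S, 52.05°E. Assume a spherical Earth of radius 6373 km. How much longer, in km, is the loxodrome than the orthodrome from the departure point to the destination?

106 km

Great circle: cos σ = sin φ₁ sin φ₂ + cos φ₁ cos φ₂ cos Δλ,  σ = 0.7662 rad → d_gc = 4882.8 km
Rhumb line: Δψ = +0.7293, q = Δφ/Δψ = 0.6557, d_rh = R√(Δφ²+q²Δλ²) = 4988.7 km
Excess = 4988.7 − 4882.8 = 105.9 ≈ 106 km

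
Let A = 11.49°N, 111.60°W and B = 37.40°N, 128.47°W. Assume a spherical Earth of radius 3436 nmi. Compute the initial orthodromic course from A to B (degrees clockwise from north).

N = sin Δλ·cos φ₂ = -0.2305;  D = cos φ₁ sin φ₂ − sin φ₁ cos φ₂ cos Δλ = +0.4438
initial course = atan2(N, D) = 332.55°

332.5°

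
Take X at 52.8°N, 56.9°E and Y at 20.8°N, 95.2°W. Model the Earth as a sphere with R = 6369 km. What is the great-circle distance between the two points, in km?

11395 km

cos σ = sin φ₁ sin φ₂ + cos φ₁ cos φ₂ cos Δλ
      = sin(52.80°)sin(20.80°) + cos(52.80°)cos(20.80°)cos(-152.10°) = -0.2166
σ = 102.512° → d = Rσ = 6369·1.78917 = 11395 km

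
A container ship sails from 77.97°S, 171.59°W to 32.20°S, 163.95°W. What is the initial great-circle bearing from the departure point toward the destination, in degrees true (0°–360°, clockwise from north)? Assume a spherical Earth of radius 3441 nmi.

θ = atan2( sin Δλ·cos φ₂ ,  cos φ₁ sin φ₂ − sin φ₁ cos φ₂ cos Δλ )
  = atan2(+0.1125, +0.7092) = 9.01°

9.0°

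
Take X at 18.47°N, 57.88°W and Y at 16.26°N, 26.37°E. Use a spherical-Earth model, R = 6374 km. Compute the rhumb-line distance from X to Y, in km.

Δψ = ln[tan(π/4+φ₂/2)/tan(π/4+φ₁/2)] = -0.0404;  Δφ = -0.0386 rad,  Δλ = +1.4704 rad
q = Δφ/Δψ = 0.9544
d = R·√(Δφ² + q²Δλ²) = 6374·1.40385 = 8948 km

8948 km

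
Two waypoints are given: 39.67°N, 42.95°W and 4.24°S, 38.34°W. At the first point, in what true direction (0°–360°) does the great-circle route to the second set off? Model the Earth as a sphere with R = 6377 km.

N = sin Δλ·cos φ₂ = +0.0802;  D = cos φ₁ sin φ₂ − sin φ₁ cos φ₂ cos Δλ = -0.6915
initial course = atan2(N, D) = 173.39°

173.4°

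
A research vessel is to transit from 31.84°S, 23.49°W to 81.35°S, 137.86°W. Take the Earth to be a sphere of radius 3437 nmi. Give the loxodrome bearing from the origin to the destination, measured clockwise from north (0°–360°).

Meridional parts: M(φ₁)=-0.5867, M(φ₂)=-2.5819 → ΔM = -1.9952;  Δλ = -1.9961 rad
tan C = Δλ / ΔM = +1.0005 → C = 225.01°

225.0°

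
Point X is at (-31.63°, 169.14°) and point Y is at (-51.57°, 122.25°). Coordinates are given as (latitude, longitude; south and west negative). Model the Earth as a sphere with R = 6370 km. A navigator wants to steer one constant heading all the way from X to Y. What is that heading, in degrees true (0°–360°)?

Δψ = ln[tan(π/4+φ₂/2)/tan(π/4+φ₁/2)] = -0.4716
Δλ = -0.8184 rad (taken the short way round)
course = atan2(Δλ, Δψ) = 240.05°

240.0°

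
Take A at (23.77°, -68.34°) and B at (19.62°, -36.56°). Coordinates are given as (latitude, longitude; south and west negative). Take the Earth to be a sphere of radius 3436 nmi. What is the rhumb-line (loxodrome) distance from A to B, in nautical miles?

Δψ = ln[tan(π/4+φ₂/2)/tan(π/4+φ₁/2)] = -0.0780;  Δφ = -0.0724 rad,  Δλ = +0.5547 rad
q = Δφ/Δψ = 0.9289
d = R·√(Δφ² + q²Δλ²) = 3436·0.52029 = 1788 nmi

1788 nmi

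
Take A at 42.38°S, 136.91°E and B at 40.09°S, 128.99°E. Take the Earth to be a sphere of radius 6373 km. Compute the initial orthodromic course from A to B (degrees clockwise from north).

288.4°

N = sin Δλ·cos φ₂ = -0.1054;  D = cos φ₁ sin φ₂ − sin φ₁ cos φ₂ cos Δλ = +0.0350
initial course = atan2(N, D) = 288.39°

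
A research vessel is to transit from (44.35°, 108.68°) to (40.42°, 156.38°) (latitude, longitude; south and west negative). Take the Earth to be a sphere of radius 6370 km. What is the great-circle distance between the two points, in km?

Haversine: a = sin²(Δφ/2)+cos φ₁ cos φ₂ sin²(Δλ/2) = 0.09018;  σ = 2·atan2(√a,√(1−a))
σ = 34.952° → d = Rσ = 6370·0.61002 = 3886 km

3886 km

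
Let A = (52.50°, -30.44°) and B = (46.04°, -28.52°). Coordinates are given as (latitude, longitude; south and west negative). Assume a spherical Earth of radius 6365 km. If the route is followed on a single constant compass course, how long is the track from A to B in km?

731 km

Rhumb course C = atan2(Δλ, Δψ) with Δψ = ln[tan(π/4+φ₂/2)/tan(π/4+φ₁/2)] = -0.1731, Δλ = +0.0335 → C = 169.05°
d = R·|Δφ| / |cos C| = 6365·0.11275 / 0.98178 = 731 km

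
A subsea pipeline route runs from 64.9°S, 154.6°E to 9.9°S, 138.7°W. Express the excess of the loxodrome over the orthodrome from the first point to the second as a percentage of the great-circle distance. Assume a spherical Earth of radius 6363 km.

2.6%

Great circle: σ = 1.2440 rad → d_gc = Rσ = 7915.7 km
Rhumb: Δφ = +0.9599, Δλ = +1.1641, Δψ = +1.3287, q = Δφ/Δψ = 0.7225 → d_rh = R√(Δφ²+q²Δλ²) = 8120.8 km
Excess = (8120.8 − 7915.7) / 7915.7 = 205.1 / 7915.7 = 2.59% ≈ 2.6%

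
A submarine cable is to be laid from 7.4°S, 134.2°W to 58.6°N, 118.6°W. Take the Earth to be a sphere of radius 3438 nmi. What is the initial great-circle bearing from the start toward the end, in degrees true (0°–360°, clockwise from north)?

8.7°

θ = atan2( sin Δλ·cos φ₂ ,  cos φ₁ sin φ₂ − sin φ₁ cos φ₂ cos Δλ )
  = atan2(+0.1401, +0.9111) = 8.74°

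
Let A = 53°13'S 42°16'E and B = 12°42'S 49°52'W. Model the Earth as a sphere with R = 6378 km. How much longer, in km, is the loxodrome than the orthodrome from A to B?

384 km

Great circle: cos σ = sin φ₁ sin φ₂ + cos φ₁ cos φ₂ cos Δλ,  σ = 1.4158 rad → d_gc = 9030.3 km
Rhumb line: Δψ = +0.8776, q = Δφ/Δψ = 0.8057, d_rh = R√(Δφ²+q²Δλ²) = 9414.4 km
Excess = 9414.4 − 9030.3 = 384.1 ≈ 384 km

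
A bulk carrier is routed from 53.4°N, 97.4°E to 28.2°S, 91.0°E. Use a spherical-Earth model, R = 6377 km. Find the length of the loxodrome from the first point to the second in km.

9104 km

Rhumb course C = atan2(Δλ, Δψ) with Δψ = ln[tan(π/4+φ₂/2)/tan(π/4+φ₁/2)] = -1.6198, Δλ = -0.1117 → C = 183.94°
d = R·|Δφ| / |cos C| = 6377·1.42419 / 0.99763 = 9104 km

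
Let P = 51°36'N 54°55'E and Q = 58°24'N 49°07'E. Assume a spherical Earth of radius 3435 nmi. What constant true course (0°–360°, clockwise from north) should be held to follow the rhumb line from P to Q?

Δψ = ln[tan(π/4+φ₂/2)/tan(π/4+φ₁/2)] = +0.2075
Δλ = -0.1012 rad (taken the short way round)
course = atan2(Δλ, Δψ) = 334.00°

334.0°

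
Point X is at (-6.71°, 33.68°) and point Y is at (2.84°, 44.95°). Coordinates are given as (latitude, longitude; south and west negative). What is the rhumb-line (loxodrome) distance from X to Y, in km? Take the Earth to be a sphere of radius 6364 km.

Δψ = ln[tan(π/4+φ₂/2)/tan(π/4+φ₁/2)] = +0.1670;  Δφ = +0.1667 rad,  Δλ = +0.1967 rad
q = Δφ/Δψ = 0.9983
d = R·√(Δφ² + q²Δλ²) = 6364·0.25756 = 1639 km

1639 km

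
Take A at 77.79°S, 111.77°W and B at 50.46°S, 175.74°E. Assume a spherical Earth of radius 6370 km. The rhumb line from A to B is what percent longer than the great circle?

5.6%

Great circle: σ = 0.6530 rad → d_gc = Rσ = 4159.8 km
Rhumb: Δφ = +0.4770, Δλ = -1.2652, Δψ = +1.2121, q = Δφ/Δψ = 0.3935 → d_rh = R√(Δφ²+q²Δλ²) = 4392.2 km
Excess = (4392.2 − 4159.8) / 4159.8 = 232.4 / 4159.8 = 5.59% ≈ 5.6%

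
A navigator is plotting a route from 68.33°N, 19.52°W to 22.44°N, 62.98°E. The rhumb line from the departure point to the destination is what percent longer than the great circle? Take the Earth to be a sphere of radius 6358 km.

Great circle: σ = 1.1601 rad → d_gc = Rσ = 7375.6 km
Rhumb: Δφ = -0.8009, Δλ = +1.4399, Δψ = -1.2514, q = Δφ/Δψ = 0.6400 → d_rh = R√(Δφ²+q²Δλ²) = 7763.1 km
Excess = (7763.1 − 7375.6) / 7375.6 = 387.5 / 7375.6 = 5.254% ≈ 5.3%

5.3%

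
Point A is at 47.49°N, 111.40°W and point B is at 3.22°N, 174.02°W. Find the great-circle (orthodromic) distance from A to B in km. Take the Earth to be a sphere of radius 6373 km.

Haversine: a = sin²(Δφ/2)+cos φ₁ cos φ₂ sin²(Δλ/2) = 0.32416;  σ = 2·atan2(√a,√(1−a))
σ = 69.410° → d = Rσ = 6373·1.21144 = 7721 km

7721 km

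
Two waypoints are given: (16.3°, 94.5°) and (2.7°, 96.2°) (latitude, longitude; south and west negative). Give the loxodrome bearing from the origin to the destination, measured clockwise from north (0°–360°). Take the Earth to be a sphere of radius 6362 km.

Meridional parts: M(φ₁)=+0.2884, M(φ₂)=+0.0471 → ΔM = -0.2413;  Δλ = +0.0297 rad
tan C = Δλ / ΔM = -0.1230 → C = 172.99°

173.0°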